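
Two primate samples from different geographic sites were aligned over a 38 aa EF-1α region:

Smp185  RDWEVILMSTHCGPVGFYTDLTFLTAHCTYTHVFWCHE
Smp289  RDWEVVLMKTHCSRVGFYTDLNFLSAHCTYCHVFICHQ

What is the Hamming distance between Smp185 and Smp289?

Differing sites — 6:I/V; 9:S/K; 13:G/S; 14:P/R; 22:T/N; 25:T/S; 31:T/C; 35:W/I; 38:E/Q.
That gives 9 mismatches out of 38 aligned sites, so the Hamming distance is 9.

9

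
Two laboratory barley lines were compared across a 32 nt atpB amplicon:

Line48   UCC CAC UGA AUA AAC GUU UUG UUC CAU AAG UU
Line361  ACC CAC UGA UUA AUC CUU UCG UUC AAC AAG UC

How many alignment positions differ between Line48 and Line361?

Mismatches occur at site 1 (U→A), site 10 (A→U), site 14 (A→U), site 16 (G→C), site 20 (U→C), site 25 (C→A), site 27 (U→C), site 32 (U→C).
That gives 8 mismatches out of 32 aligned sites, so the Hamming distance is 8.

8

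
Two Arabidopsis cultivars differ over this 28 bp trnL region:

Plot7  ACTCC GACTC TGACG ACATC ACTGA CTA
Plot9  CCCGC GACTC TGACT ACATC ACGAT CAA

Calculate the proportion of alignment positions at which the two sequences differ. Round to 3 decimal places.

The sequences differ at positions 1 (A/C), 3 (T/C), 4 (C/G), 15 (G/T), 23 (T/G), 24 (G/A), 25 (A/T), 27 (T/A).
There are 8 differences over 28 sites, so p = 8/28 = 0.286.

0.286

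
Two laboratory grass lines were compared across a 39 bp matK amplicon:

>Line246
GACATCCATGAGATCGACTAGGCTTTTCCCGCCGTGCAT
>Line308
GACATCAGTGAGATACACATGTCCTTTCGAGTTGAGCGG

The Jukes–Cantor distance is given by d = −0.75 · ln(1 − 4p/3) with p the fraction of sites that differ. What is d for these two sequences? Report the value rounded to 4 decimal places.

0.5393

The sequences differ at positions 7 (C/A), 8 (A/G), 15 (C/A), 16 (G/C), 19 (T/A), 20 (A/T), 22 (G/T), 24 (T/C), 29 (C/G), 30 (C/A), 32 (C/T), 33 (C/T), 35 (T/A), 38 (A/G), 39 (T/G).
p = 15/39 = 0.384615.
d = −0.75 · ln(1 − (4/3)·0.384615) = −0.75 · ln(0.487180) = −0.75 · (-0.719122) = 0.5393.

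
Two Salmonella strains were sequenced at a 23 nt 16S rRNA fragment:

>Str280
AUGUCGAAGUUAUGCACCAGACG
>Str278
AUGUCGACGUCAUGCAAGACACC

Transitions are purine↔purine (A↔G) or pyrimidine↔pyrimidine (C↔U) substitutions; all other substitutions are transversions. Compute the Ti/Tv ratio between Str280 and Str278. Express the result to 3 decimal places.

Differing sites — 8:A/C (Tv); 11:U/C (Ti); 17:C/A (Tv); 18:C/G (Tv); 20:G/C (Tv); 23:G/C (Tv).
Of the 6 differences, 1 transition and 5 transversions, so Ti/Tv = 1/5 = 0.200.

0.200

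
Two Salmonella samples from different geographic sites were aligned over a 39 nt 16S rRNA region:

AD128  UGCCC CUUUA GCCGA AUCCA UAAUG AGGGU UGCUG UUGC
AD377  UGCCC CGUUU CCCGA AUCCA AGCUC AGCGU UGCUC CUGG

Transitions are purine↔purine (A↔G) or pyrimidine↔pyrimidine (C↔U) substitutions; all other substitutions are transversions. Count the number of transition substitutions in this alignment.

2

Mismatches occur at site 7 (U/G, transversion), site 10 (A/U, transversion), site 11 (G/C, transversion), site 21 (U/A, transversion), site 22 (A/G, transition), site 23 (A/C, transversion), site 25 (G/C, transversion), site 28 (G/C, transversion), site 35 (G/C, transversion), site 36 (U/C, transition), site 39 (C/G, transversion).
Of the 11 differences, 2 transitions and 9 transversions, so the answer is 2.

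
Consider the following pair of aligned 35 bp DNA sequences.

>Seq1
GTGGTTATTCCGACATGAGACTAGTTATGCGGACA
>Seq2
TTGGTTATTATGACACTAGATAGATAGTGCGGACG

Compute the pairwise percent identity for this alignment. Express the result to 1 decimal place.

Mismatches occur at site 1 (G/T), site 10 (C/A), site 11 (C/T), site 16 (T/C), site 17 (G/T), site 21 (C/T), site 22 (T/A), site 23 (A/G), site 24 (G/A), site 26 (T/A), site 27 (A/G), site 35 (A/G).
23 of the 35 sites match, so the percent identity is 23/35 × 100 = 65.7%.

65.7%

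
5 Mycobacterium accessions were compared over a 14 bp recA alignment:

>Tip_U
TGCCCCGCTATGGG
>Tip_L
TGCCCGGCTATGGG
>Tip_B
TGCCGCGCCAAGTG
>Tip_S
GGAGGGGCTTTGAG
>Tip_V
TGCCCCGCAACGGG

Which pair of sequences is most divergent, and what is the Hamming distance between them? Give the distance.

Pairwise Hamming distances:
  Tip_U vs Tip_L: 1
  Tip_U vs Tip_B: 4
  Tip_U vs Tip_S: 7
  Tip_U vs Tip_V: 2
  Tip_L vs Tip_B: 5
  Tip_L vs Tip_S: 6
  Tip_L vs Tip_V: 3
  Tip_B vs Tip_S: 8
  Tip_B vs Tip_V: 4
  Tip_S vs Tip_V: 9
The largest is 9, between Tip_S and Tip_V.

9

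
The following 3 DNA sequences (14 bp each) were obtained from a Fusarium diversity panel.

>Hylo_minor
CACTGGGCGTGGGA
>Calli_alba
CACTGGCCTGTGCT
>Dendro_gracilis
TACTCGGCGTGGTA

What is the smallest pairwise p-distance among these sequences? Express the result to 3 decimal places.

0.214

Pairwise Hamming distances:
  Hylo_minor vs Calli_alba: 6
  Hylo_minor vs Dendro_gracilis: 3
  Calli_alba vs Dendro_gracilis: 8
The smallest is 3 mismatches, between Hylo_minor and Dendro_gracilis; p = 3/14 = 0.214.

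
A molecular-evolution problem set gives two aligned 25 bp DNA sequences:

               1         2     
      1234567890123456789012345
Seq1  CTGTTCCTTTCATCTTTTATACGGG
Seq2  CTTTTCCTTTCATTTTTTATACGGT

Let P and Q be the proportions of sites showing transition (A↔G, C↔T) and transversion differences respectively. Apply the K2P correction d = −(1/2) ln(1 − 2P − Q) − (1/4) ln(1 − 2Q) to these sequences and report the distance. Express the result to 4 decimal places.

0.1308

Differing sites — 3:G/T (Tv); 14:C/T (Ti); 25:G/T (Tv).
Of the 3 differences, 1 transition and 2 transversions over 25 sites: P = 1/25 = 0.040000, Q = 2/25 = 0.080000.
d = −0.5·ln(0.840000) − 0.25·ln(0.840000) = −0.5·(-0.174353) − 0.25·(-0.174353) = 0.1308.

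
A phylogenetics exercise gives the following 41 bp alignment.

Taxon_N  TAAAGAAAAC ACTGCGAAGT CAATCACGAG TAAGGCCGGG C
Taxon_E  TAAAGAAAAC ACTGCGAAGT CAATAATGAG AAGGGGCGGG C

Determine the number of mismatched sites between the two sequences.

5

The sequences differ at positions 25 (C/A), 27 (C/T), 31 (T/A), 33 (A/G), 36 (C/G).
That gives 5 mismatches out of 41 aligned sites, so the Hamming distance is 5.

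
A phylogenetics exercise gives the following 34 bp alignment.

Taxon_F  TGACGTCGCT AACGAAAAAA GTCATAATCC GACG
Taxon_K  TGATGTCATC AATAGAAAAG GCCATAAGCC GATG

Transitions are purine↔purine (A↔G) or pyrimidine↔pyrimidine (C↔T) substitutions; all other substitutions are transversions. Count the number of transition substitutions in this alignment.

Differing sites — 4:C/T (Ti); 8:G/A (Ti); 9:C/T (Ti); 10:T/C (Ti); 13:C/T (Ti); 14:G/A (Ti); 15:A/G (Ti); 20:A/G (Ti); 22:T/C (Ti); 28:T/G (Tv); 33:C/T (Ti).
Of the 11 differences, 10 transitions and 1 transversion, so the answer is 10.

10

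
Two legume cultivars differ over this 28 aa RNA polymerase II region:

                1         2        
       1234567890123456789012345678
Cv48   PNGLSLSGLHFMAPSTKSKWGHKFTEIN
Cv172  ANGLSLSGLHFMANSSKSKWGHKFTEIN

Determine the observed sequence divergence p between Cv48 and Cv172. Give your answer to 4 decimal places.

0.1071

Mismatches occur at site 1 (P→A), site 14 (P→N), site 16 (T→S).
There are 3 differences over 28 sites, so p = 3/28 = 0.1071.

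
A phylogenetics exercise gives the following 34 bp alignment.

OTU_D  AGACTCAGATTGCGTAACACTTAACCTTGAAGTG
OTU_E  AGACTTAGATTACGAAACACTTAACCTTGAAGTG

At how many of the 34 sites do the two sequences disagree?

Differing sites — 6:C/T; 12:G/A; 15:T/A.
That gives 3 mismatches out of 34 aligned sites, so the Hamming distance is 3.

3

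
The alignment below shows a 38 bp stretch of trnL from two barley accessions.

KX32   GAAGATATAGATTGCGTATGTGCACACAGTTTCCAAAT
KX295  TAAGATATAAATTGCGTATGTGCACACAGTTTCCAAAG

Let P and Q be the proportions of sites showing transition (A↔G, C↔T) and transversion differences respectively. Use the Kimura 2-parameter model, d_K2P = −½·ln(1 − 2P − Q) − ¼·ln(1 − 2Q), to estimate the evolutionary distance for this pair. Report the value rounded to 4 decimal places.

0.0834

The sequences differ at positions 1 (G/T, transversion), 10 (G/A, transition), 38 (T/G, transversion).
Of the 3 differences, 1 transition and 2 transversions over 38 sites: P = 1/38 = 0.026316, Q = 2/38 = 0.052632.
d = −0.5·ln(0.894736) − 0.25·ln(0.894736) = −0.5·(-0.111227) − 0.25·(-0.111227) = 0.0834.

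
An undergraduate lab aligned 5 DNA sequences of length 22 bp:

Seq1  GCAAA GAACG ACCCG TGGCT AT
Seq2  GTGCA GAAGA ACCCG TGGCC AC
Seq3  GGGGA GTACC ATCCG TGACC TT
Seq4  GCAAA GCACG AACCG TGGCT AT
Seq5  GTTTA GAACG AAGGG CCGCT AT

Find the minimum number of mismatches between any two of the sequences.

Pairwise Hamming distances:
  Seq1 vs Seq2: 7
  Seq1 vs Seq3: 9
  Seq1 vs Seq4: 2
  Seq1 vs Seq5: 8
  Seq2 vs Seq3: 9
  Seq2 vs Seq4: 9
  Seq2 vs Seq5: 11
  Seq3 vs Seq4: 9
  Seq3 vs Seq5: 13
  Seq4 vs Seq5: 8
The smallest is 2, between Seq1 and Seq4.

2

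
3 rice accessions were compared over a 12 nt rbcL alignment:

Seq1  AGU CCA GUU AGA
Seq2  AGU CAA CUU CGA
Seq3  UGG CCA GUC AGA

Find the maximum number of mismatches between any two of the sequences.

6

Pairwise Hamming distances:
  Seq1 vs Seq2: 3
  Seq1 vs Seq3: 3
  Seq2 vs Seq3: 6
The largest is 6, between Seq2 and Seq3.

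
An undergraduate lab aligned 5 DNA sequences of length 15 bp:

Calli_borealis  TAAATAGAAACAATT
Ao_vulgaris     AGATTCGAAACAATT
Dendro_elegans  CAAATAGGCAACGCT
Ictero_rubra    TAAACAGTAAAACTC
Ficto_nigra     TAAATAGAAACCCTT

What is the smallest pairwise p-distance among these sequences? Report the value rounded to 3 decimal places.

Pairwise Hamming distances:
  Calli_borealis vs Ao_vulgaris: 4
  Calli_borealis vs Dendro_elegans: 7
  Calli_borealis vs Ictero_rubra: 5
  Calli_borealis vs Ficto_nigra: 2
  Ao_vulgaris vs Dendro_elegans: 10
  Ao_vulgaris vs Ictero_rubra: 9
  Ao_vulgaris vs Ficto_nigra: 6
  Dendro_elegans vs Ictero_rubra: 8
  Dendro_elegans vs Ficto_nigra: 6
  Ictero_rubra vs Ficto_nigra: 5
The smallest is 2 mismatches, between Calli_borealis and Ficto_nigra; p = 2/15 = 0.133.

0.133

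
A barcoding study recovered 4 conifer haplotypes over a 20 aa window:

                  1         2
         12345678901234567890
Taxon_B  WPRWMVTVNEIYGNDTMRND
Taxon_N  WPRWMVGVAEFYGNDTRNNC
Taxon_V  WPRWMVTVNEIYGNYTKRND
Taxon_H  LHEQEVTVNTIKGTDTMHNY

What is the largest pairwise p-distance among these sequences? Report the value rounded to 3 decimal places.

0.700

Pairwise Hamming distances:
  Taxon_B vs Taxon_N: 6
  Taxon_B vs Taxon_V: 2
  Taxon_B vs Taxon_H: 10
  Taxon_N vs Taxon_V: 7
  Taxon_N vs Taxon_H: 14
  Taxon_V vs Taxon_H: 12
The largest is 14 mismatches, between Taxon_N and Taxon_H; p = 14/20 = 0.700.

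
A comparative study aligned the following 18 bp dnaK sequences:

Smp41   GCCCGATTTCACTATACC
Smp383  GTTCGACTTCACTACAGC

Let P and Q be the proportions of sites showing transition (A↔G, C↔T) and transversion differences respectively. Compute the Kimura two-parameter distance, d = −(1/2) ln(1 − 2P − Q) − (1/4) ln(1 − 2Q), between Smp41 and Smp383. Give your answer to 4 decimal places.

Mismatches occur at site 2 (C→T, transition), site 3 (C→T, transition), site 7 (T→C, transition), site 15 (T→C, transition), site 17 (C→G, transversion).
Of the 5 differences, 4 transitions and 1 transversion over 18 sites: P = 4/18 = 0.222222, Q = 1/18 = 0.055556.
d = −0.5·ln(0.500000) − 0.25·ln(0.888888) = −0.5·(-0.693147) − 0.25·(-0.117784) = 0.3760.

0.3760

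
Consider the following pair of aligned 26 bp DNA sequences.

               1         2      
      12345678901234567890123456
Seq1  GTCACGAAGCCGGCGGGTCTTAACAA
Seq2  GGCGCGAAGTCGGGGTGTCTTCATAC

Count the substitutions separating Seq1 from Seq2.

8

Differing sites — 2:T/G; 4:A/G; 10:C/T; 14:C/G; 16:G/T; 22:A/C; 24:C/T; 26:A/C.
That gives 8 mismatches out of 26 aligned sites, so the Hamming distance is 8.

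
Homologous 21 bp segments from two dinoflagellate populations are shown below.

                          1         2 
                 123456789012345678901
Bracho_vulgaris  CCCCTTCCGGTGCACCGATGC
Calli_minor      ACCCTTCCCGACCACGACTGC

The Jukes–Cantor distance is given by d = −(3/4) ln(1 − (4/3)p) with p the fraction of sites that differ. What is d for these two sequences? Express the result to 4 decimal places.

The sequences differ at positions 1 (C/A), 9 (G/C), 11 (T/A), 12 (G/C), 16 (C/G), 17 (G/A), 18 (A/C).
p = 7/21 = 0.333333.
d = −0.75 · ln(1 − (4/3)·0.333333) = −0.75 · ln(0.555556) = −0.75 · (-0.587786) = 0.4408.

0.4408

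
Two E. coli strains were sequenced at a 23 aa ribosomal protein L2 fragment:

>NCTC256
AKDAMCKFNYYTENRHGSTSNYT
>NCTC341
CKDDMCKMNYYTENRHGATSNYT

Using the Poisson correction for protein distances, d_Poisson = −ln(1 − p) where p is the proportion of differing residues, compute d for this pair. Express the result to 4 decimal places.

The sequences differ at positions 1 (A/C), 4 (A/D), 8 (F/M), 18 (S/A).
p = 4/23 = 0.173913.
d = −ln(1 − 0.173913) = −ln(0.826087) = 0.1911.

0.1911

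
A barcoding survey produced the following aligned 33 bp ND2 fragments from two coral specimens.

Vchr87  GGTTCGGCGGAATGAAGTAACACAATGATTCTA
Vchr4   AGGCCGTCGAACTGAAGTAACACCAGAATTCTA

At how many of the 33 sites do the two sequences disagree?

Mismatches occur at site 1 (G↔A), site 3 (T↔G), site 4 (T↔C), site 7 (G↔T), site 10 (G↔A), site 12 (A↔C), site 24 (A↔C), site 26 (T↔G), site 27 (G↔A).
That gives 9 mismatches out of 33 aligned sites, so the Hamming distance is 9.

9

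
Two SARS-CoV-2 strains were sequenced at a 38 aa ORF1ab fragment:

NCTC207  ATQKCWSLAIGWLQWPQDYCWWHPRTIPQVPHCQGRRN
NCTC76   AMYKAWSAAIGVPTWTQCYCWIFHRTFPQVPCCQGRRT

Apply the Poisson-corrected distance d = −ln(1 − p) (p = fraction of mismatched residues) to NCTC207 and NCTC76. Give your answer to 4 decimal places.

0.5021

Differing sites — 2:T/M; 3:Q/Y; 5:C/A; 8:L/A; 12:W/V; 13:L/P; 14:Q/T; 16:P/T; 18:D/C; 22:W/I; 23:H/F; 24:P/H; 27:I/F; 32:H/C; 38:N/T.
p = 15/38 = 0.394737.
d = −ln(1 − 0.394737) = −ln(0.605263) = 0.5021.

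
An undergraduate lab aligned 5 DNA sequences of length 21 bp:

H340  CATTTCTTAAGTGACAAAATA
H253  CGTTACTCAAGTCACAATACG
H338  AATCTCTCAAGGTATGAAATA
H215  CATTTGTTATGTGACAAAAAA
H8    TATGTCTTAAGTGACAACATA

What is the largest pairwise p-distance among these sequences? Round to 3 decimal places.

Pairwise Hamming distances:
  H340 vs H253: 7
  H340 vs H338: 7
  H340 vs H215: 3
  H340 vs H8: 3
  H253 vs H338: 11
  H253 vs H215: 9
  H253 vs H8: 9
  H338 vs H215: 10
  H338 vs H8: 8
  H215 vs H8: 6
The largest is 11 mismatches, between H253 and H338; p = 11/21 = 0.524.

0.524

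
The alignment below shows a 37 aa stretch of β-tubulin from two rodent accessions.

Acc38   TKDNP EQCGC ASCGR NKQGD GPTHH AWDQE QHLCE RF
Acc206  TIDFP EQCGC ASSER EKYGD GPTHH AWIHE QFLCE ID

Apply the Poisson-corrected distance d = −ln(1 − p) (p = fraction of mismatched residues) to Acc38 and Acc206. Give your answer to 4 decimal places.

Mismatches occur at site 2 (K/I), site 4 (N/F), site 13 (C/S), site 14 (G/E), site 16 (N/E), site 18 (Q/Y), site 28 (D/I), site 29 (Q/H), site 32 (H/F), site 36 (R/I), site 37 (F/D).
p = 11/37 = 0.297297.
d = −ln(1 − 0.297297) = −ln(0.702703) = 0.3528.

0.3528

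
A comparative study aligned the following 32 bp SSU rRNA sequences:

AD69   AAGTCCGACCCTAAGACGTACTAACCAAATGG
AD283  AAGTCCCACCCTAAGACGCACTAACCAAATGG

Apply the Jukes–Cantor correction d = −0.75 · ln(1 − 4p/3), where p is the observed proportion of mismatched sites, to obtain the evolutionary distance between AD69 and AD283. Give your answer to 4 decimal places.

0.0653

Mismatches occur at site 7 (G→C), site 19 (T→C).
p = 2/32 = 0.062500.
d = −0.75 · ln(1 − (4/3)·0.062500) = −0.75 · ln(0.916667) = −0.75 · (-0.087011) = 0.0653.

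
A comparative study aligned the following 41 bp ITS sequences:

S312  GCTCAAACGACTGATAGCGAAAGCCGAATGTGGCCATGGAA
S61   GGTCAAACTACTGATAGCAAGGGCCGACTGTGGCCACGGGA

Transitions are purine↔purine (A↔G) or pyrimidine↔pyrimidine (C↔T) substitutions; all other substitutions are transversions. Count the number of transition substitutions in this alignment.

5

The sequences differ at positions 2 (C/G, transversion), 9 (G/T, transversion), 19 (G/A, transition), 21 (A/G, transition), 22 (A/G, transition), 28 (A/C, transversion), 37 (T/C, transition), 40 (A/G, transition).
Of the 8 differences, 5 transitions and 3 transversions, so the answer is 5.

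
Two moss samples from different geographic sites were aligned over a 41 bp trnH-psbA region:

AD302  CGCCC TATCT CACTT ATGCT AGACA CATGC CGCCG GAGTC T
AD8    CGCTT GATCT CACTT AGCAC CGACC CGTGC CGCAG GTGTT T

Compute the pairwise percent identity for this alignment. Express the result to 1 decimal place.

Differing sites — 4:C/T; 5:C/T; 6:T/G; 17:T/G; 18:G/C; 19:C/A; 20:T/C; 21:A/C; 25:A/C; 27:A/G; 34:C/A; 37:A/T; 40:C/T.
28 of the 41 sites match, so the percent identity is 28/41 × 100 = 68.3%.

68.3%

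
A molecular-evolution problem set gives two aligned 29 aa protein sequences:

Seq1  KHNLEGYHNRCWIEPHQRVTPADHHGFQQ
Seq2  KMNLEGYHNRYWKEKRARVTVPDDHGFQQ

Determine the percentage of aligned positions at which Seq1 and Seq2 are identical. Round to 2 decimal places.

68.97%

The sequences differ at positions 2 (H/M), 11 (C/Y), 13 (I/K), 15 (P/K), 16 (H/R), 17 (Q/A), 21 (P/V), 22 (A/P), 24 (H/D).
20 of the 29 sites match, so the percent identity is 20/29 × 100 = 68.97%.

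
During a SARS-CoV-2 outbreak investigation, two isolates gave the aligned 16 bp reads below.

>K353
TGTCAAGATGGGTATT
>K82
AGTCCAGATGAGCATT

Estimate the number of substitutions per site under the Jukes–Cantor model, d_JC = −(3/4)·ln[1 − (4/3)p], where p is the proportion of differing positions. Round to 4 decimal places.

The sequences differ at positions 1 (T/A), 5 (A/C), 11 (G/A), 13 (T/C).
p = 4/16 = 0.250000.
d = −0.75 · ln(1 − (4/3)·0.250000) = −0.75 · ln(0.666667) = −0.75 · (-0.405465) = 0.3041.

0.3041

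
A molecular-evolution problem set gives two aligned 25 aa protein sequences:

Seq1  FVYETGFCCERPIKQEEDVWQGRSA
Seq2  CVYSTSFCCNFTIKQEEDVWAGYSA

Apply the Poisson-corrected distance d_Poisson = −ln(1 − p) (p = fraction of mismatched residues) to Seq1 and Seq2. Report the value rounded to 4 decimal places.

0.3857

The sequences differ at positions 1 (F/C), 4 (E/S), 6 (G/S), 10 (E/N), 11 (R/F), 12 (P/T), 21 (Q/A), 23 (R/Y).
p = 8/25 = 0.320000.
d = −ln(1 − 0.320000) = −ln(0.680000) = 0.3857.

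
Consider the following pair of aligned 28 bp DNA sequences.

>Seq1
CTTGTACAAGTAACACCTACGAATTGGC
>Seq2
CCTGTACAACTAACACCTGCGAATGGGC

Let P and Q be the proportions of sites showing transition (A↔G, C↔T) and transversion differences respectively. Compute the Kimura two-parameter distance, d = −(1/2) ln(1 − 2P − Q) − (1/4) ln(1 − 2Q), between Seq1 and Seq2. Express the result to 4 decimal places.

0.1591

Differing sites — 2:T/C (Ti); 10:G/C (Tv); 19:A/G (Ti); 25:T/G (Tv).
Of the 4 differences, 2 transitions and 2 transversions over 28 sites: P = 2/28 = 0.071429, Q = 2/28 = 0.071429.
d = −0.5·ln(0.785713) − 0.25·ln(0.857142) = −0.5·(-0.241164) − 0.25·(-0.154152) = 0.1591.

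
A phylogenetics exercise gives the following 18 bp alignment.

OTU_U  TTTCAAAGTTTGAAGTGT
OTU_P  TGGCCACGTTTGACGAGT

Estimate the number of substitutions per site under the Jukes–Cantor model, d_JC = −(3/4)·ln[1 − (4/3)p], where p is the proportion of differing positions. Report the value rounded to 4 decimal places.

Differing sites — 2:T/G; 3:T/G; 5:A/C; 7:A/C; 14:A/C; 16:T/A.
p = 6/18 = 0.333333.
d = −0.75 · ln(1 − (4/3)·0.333333) = −0.75 · ln(0.555556) = −0.75 · (-0.587786) = 0.4408.

0.4408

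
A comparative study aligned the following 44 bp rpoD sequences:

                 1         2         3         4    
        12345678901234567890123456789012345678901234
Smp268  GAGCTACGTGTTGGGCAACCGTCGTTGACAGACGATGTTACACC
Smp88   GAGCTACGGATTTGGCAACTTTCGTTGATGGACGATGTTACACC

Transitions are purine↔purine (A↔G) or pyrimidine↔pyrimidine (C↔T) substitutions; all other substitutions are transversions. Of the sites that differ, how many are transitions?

4

Differing sites — 9:T/G (Tv); 10:G/A (Ti); 13:G/T (Tv); 20:C/T (Ti); 21:G/T (Tv); 29:C/T (Ti); 30:A/G (Ti).
Of the 7 differences, 4 transitions and 3 transversions, so the answer is 4.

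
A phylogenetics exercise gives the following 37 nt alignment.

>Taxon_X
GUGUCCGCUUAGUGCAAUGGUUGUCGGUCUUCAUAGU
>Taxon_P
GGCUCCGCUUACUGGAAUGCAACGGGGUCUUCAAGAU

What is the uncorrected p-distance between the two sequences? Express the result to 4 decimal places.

0.3514

Differing sites — 2:U/G; 3:G/C; 12:G/C; 15:C/G; 20:G/C; 21:U/A; 22:U/A; 23:G/C; 24:U/G; 25:C/G; 34:U/A; 35:A/G; 36:G/A.
There are 13 differences over 37 sites, so p = 13/37 = 0.3514.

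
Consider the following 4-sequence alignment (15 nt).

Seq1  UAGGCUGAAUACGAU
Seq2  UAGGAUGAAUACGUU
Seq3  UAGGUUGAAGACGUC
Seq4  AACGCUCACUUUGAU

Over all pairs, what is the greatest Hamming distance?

10

Pairwise Hamming distances:
  Seq1 vs Seq2: 2
  Seq1 vs Seq3: 4
  Seq1 vs Seq4: 6
  Seq2 vs Seq3: 3
  Seq2 vs Seq4: 8
  Seq3 vs Seq4: 10
The largest is 10, between Seq3 and Seq4.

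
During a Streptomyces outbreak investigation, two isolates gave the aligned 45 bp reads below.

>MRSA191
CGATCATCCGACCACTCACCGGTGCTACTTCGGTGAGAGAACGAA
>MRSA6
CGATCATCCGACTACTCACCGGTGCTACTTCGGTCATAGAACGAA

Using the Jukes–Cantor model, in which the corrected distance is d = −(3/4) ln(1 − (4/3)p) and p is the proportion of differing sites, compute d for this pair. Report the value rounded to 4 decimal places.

Differing sites — 13:C/T; 35:G/C; 37:G/T.
p = 3/45 = 0.066667.
d = −0.75 · ln(1 − (4/3)·0.066667) = −0.75 · ln(0.911111) = −0.75 · (-0.093091) = 0.0698.

0.0698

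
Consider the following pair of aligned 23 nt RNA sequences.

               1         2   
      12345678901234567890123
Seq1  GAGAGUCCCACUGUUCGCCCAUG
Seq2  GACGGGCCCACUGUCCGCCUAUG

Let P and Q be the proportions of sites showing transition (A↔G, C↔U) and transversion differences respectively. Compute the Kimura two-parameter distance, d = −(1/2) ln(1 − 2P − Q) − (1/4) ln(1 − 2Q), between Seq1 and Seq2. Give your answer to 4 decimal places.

The sequences differ at positions 3 (G/C, transversion), 4 (A/G, transition), 6 (U/G, transversion), 15 (U/C, transition), 20 (C/U, transition).
Of the 5 differences, 3 transitions and 2 transversions over 23 sites: P = 3/23 = 0.130435, Q = 2/23 = 0.086957.
d = −0.5·ln(0.652173) − 0.25·ln(0.826086) = −0.5·(-0.427445) − 0.25·(-0.191056) = 0.2615.

0.2615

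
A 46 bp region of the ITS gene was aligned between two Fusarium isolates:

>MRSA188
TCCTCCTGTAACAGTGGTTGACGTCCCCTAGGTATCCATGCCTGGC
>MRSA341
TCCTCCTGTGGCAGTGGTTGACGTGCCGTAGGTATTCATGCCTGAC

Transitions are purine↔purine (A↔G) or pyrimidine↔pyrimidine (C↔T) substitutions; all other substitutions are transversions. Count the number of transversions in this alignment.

The sequences differ at positions 10 (A/G, transition), 11 (A/G, transition), 25 (C/G, transversion), 28 (C/G, transversion), 36 (C/T, transition), 45 (G/A, transition).
Of the 6 differences, 4 transitions and 2 transversions, so the answer is 2.

2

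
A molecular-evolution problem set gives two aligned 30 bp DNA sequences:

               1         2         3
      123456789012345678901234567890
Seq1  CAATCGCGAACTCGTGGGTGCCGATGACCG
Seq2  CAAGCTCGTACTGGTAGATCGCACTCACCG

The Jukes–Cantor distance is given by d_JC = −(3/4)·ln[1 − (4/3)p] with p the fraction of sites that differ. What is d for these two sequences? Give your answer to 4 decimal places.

0.5034

The sequences differ at positions 4 (T/G), 6 (G/T), 9 (A/T), 13 (C/G), 16 (G/A), 18 (G/A), 20 (G/C), 21 (C/G), 23 (G/A), 24 (A/C), 26 (G/C).
p = 11/30 = 0.366667.
d = −0.75 · ln(1 − (4/3)·0.366667) = −0.75 · ln(0.511111) = −0.75 · (-0.671168) = 0.5034.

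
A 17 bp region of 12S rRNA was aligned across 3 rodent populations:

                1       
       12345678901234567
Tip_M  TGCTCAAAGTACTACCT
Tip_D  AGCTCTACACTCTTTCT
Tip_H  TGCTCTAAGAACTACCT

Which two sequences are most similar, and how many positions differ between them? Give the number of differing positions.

2

Pairwise Hamming distances:
  Tip_M vs Tip_D: 8
  Tip_M vs Tip_H: 2
  Tip_D vs Tip_H: 7
The smallest is 2, between Tip_M and Tip_H.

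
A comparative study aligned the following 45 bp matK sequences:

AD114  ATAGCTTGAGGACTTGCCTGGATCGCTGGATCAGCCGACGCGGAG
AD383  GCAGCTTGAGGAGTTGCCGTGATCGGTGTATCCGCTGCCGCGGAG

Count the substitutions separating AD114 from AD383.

10

Differing sites — 1:A/G; 2:T/C; 13:C/G; 19:T/G; 20:G/T; 26:C/G; 29:G/T; 33:A/C; 36:C/T; 38:A/C.
That gives 10 mismatches out of 45 aligned sites, so the Hamming distance is 10.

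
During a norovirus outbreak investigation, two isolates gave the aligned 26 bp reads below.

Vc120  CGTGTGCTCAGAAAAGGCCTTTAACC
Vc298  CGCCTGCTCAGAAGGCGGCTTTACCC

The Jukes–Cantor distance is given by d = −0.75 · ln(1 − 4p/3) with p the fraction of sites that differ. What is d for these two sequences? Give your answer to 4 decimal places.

The sequences differ at positions 3 (T/C), 4 (G/C), 14 (A/G), 15 (A/G), 16 (G/C), 18 (C/G), 24 (A/C).
p = 7/26 = 0.269231.
d = −0.75 · ln(1 − (4/3)·0.269231) = −0.75 · ln(0.641025) = −0.75 · (-0.444687) = 0.3335.

0.3335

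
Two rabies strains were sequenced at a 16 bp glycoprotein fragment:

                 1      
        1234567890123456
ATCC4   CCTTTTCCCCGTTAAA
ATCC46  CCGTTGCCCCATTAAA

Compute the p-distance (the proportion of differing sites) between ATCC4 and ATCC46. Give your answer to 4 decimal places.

0.1875

The sequences differ at positions 3 (T/G), 6 (T/G), 11 (G/A).
There are 3 differences over 16 sites, so p = 3/16 = 0.1875.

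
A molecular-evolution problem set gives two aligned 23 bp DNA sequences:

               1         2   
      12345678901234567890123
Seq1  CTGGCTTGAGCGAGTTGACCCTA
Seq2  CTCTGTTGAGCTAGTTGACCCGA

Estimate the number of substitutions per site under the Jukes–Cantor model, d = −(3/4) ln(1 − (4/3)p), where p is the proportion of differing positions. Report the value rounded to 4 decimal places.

0.2567

Differing sites — 3:G/C; 4:G/T; 5:C/G; 12:G/T; 22:T/G.
p = 5/23 = 0.217391.
d = −0.75 · ln(1 − (4/3)·0.217391) = −0.75 · ln(0.710145) = −0.75 · (-0.342286) = 0.2567.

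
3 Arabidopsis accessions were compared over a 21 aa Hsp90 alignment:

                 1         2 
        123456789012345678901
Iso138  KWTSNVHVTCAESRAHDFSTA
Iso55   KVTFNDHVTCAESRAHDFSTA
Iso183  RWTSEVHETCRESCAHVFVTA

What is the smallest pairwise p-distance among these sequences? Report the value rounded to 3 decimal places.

0.143

Pairwise Hamming distances:
  Iso138 vs Iso55: 3
  Iso138 vs Iso183: 7
  Iso55 vs Iso183: 10
The smallest is 3 mismatches, between Iso138 and Iso55; p = 3/21 = 0.143.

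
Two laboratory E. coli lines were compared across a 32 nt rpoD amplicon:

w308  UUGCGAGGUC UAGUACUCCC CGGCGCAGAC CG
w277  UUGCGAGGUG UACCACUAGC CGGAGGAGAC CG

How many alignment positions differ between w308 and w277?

Mismatches occur at site 10 (C→G), site 13 (G→C), site 14 (U→C), site 18 (C→A), site 19 (C→G), site 24 (C→A), site 26 (C→G).
That gives 7 mismatches out of 32 aligned sites, so the Hamming distance is 7.

7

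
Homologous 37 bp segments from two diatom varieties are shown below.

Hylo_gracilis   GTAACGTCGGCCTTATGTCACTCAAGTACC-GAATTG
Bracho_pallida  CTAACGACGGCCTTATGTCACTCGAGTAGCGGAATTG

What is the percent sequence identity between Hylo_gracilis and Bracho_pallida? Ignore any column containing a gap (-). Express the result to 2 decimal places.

Excluding the 1 gap column leaves 36 comparable sites.
Differing sites — 1:G/C; 7:T/A; 24:A/G; 29:C/G.
32 of the 36 comparable sites match, so the percent identity is 32/36 × 100 = 88.89%.

88.89%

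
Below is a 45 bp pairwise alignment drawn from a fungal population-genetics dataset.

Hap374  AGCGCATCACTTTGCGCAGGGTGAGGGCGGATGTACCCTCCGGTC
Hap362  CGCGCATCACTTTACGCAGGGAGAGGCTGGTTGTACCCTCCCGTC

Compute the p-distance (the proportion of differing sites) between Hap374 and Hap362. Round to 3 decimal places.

0.156

Differing sites — 1:A/C; 14:G/A; 22:T/A; 27:G/C; 28:C/T; 31:A/T; 42:G/C.
There are 7 differences over 45 sites, so p = 7/45 = 0.156.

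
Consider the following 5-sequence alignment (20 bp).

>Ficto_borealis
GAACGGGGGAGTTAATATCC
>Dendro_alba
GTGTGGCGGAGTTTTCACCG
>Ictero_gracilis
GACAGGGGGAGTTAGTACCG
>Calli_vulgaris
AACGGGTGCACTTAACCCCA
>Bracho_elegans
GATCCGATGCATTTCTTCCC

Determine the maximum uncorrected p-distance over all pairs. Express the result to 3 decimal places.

0.700

Pairwise Hamming distances:
  Ficto_borealis vs Dendro_alba: 9
  Ficto_borealis vs Ictero_gracilis: 5
  Ficto_borealis vs Calli_vulgaris: 10
  Ficto_borealis vs Bracho_elegans: 10
  Dendro_alba vs Ictero_gracilis: 7
  Dendro_alba vs Calli_vulgaris: 11
  Dendro_alba vs Bracho_elegans: 12
  Ictero_gracilis vs Calli_vulgaris: 9
  Ictero_gracilis vs Bracho_elegans: 11
  Calli_vulgaris vs Bracho_elegans: 14
The largest is 14 mismatches, between Calli_vulgaris and Bracho_elegans; p = 14/20 = 0.700.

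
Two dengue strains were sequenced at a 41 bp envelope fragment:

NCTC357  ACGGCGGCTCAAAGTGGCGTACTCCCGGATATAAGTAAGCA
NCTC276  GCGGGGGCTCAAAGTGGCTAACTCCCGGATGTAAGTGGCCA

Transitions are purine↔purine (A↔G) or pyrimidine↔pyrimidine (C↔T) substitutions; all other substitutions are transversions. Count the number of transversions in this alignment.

Differing sites — 1:A/G (Ti); 5:C/G (Tv); 19:G/T (Tv); 20:T/A (Tv); 31:A/G (Ti); 37:A/G (Ti); 38:A/G (Ti); 39:G/C (Tv).
Of the 8 differences, 4 transitions and 4 transversions, so the answer is 4.

4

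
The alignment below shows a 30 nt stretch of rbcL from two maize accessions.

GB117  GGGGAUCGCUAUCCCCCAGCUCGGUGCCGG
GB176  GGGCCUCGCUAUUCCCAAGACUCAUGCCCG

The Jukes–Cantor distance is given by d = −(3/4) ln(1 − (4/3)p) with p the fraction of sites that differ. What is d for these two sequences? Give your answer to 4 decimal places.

Differing sites — 4:G/C; 5:A/C; 13:C/U; 17:C/A; 20:C/A; 21:U/C; 22:C/U; 23:G/C; 24:G/A; 29:G/C.
p = 10/30 = 0.333333.
d = −0.75 · ln(1 − (4/3)·0.333333) = −0.75 · ln(0.555556) = −0.75 · (-0.587786) = 0.4408.

0.4408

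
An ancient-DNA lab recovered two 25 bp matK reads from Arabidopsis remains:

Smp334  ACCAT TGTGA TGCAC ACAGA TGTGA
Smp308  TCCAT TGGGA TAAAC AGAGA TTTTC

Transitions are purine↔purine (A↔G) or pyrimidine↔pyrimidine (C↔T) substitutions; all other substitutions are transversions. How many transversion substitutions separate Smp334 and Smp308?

Mismatches occur at site 1 (A↔T, transversion), site 8 (T↔G, transversion), site 12 (G↔A, transition), site 13 (C↔A, transversion), site 17 (C↔G, transversion), site 22 (G↔T, transversion), site 24 (G↔T, transversion), site 25 (A↔C, transversion).
Of the 8 differences, 1 transition and 7 transversions, so the answer is 7.

7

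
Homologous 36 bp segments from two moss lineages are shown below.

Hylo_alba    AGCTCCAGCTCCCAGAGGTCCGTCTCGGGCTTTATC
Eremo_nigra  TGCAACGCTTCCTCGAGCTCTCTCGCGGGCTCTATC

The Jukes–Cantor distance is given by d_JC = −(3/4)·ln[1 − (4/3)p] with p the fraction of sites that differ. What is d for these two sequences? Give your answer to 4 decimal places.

0.4926

Mismatches occur at site 1 (A↔T), site 4 (T↔A), site 5 (C↔A), site 7 (A↔G), site 8 (G↔C), site 9 (C↔T), site 13 (C↔T), site 14 (A↔C), site 18 (G↔C), site 21 (C↔T), site 22 (G↔C), site 25 (T↔G), site 32 (T↔C).
p = 13/36 = 0.361111.
d = −0.75 · ln(1 − (4/3)·0.361111) = −0.75 · ln(0.518519) = −0.75 · (-0.656779) = 0.4926.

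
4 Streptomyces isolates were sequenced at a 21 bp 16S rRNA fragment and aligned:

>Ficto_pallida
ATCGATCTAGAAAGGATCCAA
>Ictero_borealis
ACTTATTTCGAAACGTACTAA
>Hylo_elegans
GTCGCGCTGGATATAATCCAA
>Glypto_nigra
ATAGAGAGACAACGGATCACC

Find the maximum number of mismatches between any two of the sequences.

Pairwise Hamming distances:
  Ficto_pallida vs Ictero_borealis: 9
  Ficto_pallida vs Hylo_elegans: 7
  Ficto_pallida vs Glypto_nigra: 9
  Ictero_borealis vs Hylo_elegans: 14
  Ictero_borealis vs Glypto_nigra: 15
  Hylo_elegans vs Glypto_nigra: 14
The largest is 15, between Ictero_borealis and Glypto_nigra.

15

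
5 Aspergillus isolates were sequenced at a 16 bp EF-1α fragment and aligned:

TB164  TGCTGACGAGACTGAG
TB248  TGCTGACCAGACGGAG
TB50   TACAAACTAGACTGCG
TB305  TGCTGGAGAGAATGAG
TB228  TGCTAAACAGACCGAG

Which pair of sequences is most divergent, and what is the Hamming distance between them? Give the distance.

Pairwise Hamming distances:
  TB164 vs TB248: 2
  TB164 vs TB50: 5
  TB164 vs TB305: 3
  TB164 vs TB228: 4
  TB248 vs TB50: 6
  TB248 vs TB305: 5
  TB248 vs TB228: 3
  TB50 vs TB305: 8
  TB50 vs TB228: 6
  TB305 vs TB228: 5
The largest is 8, between TB50 and TB305.

8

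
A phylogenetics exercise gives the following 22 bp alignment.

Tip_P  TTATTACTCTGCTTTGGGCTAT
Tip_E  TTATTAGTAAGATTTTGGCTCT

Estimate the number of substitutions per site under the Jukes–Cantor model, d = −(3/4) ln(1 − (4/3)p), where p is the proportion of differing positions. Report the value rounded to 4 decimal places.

0.3390

Mismatches occur at site 7 (C/G), site 9 (C/A), site 10 (T/A), site 12 (C/A), site 16 (G/T), site 21 (A/C).
p = 6/22 = 0.272727.
d = −0.75 · ln(1 − (4/3)·0.272727) = −0.75 · ln(0.636364) = −0.75 · (-0.451985) = 0.3390.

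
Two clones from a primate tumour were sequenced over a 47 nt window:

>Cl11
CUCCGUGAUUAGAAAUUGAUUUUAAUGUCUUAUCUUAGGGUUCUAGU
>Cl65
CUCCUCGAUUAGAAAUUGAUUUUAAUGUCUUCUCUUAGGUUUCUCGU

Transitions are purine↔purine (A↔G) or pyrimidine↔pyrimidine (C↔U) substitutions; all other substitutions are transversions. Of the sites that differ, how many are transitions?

Differing sites — 5:G/U (Tv); 6:U/C (Ti); 32:A/C (Tv); 40:G/U (Tv); 45:A/C (Tv).
Of the 5 differences, 1 transition and 4 transversions, so the answer is 1.

1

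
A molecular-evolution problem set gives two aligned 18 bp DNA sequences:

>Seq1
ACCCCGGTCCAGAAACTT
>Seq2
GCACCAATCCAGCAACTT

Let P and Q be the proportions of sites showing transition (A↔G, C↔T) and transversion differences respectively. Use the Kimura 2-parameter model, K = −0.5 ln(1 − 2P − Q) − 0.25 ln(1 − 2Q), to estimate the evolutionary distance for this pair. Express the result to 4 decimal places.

The sequences differ at positions 1 (A/G, transition), 3 (C/A, transversion), 6 (G/A, transition), 7 (G/A, transition), 13 (A/C, transversion).
Of the 5 differences, 3 transitions and 2 transversions over 18 sites: P = 3/18 = 0.166667, Q = 2/18 = 0.111111.
d = −0.5·ln(0.555555) − 0.25·ln(0.777778) = −0.5·(-0.587788) − 0.25·(-0.251314) = 0.3567.

0.3567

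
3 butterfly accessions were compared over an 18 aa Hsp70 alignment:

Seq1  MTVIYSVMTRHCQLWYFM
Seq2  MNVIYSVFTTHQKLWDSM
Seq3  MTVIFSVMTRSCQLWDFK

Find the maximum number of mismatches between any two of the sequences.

Pairwise Hamming distances:
  Seq1 vs Seq2: 7
  Seq1 vs Seq3: 4
  Seq2 vs Seq3: 9
The largest is 9, between Seq2 and Seq3.

9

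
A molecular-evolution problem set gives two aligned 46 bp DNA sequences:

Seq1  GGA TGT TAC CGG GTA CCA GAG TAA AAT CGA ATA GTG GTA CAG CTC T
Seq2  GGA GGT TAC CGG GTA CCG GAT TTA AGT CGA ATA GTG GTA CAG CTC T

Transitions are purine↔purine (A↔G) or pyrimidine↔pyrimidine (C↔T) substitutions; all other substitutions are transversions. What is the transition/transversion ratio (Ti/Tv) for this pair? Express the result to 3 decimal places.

0.667

Differing sites — 4:T/G (Tv); 18:A/G (Ti); 21:G/T (Tv); 23:A/T (Tv); 26:A/G (Ti).
Of the 5 differences, 2 transitions and 3 transversions, so Ti/Tv = 2/3 = 0.667.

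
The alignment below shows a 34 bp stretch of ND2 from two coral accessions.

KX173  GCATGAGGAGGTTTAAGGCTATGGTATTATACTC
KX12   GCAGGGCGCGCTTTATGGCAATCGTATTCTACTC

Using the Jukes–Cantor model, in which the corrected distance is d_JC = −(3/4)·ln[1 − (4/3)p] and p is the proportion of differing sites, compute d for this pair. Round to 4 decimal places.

0.3265

Differing sites — 4:T/G; 6:A/G; 7:G/C; 9:A/C; 11:G/C; 16:A/T; 20:T/A; 23:G/C; 29:A/C.
p = 9/34 = 0.264706.
d = −0.75 · ln(1 − (4/3)·0.264706) = −0.75 · ln(0.647059) = −0.75 · (-0.435318) = 0.3265.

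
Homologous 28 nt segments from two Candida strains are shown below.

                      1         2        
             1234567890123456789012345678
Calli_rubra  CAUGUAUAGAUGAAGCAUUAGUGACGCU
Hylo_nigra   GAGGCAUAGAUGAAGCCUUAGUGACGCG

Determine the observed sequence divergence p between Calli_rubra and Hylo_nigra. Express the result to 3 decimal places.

Mismatches occur at site 1 (C→G), site 3 (U→G), site 5 (U→C), site 17 (A→C), site 28 (U→G).
There are 5 differences over 28 sites, so p = 5/28 = 0.179.

0.179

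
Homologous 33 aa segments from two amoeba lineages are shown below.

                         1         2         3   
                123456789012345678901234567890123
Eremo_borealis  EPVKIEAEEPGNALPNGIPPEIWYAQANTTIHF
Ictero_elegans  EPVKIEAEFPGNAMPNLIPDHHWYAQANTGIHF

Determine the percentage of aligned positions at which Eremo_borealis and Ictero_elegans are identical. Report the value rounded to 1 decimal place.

Differing sites — 9:E/F; 14:L/M; 17:G/L; 20:P/D; 21:E/H; 22:I/H; 30:T/G.
26 of the 33 sites match, so the percent identity is 26/33 × 100 = 78.8%.

78.8%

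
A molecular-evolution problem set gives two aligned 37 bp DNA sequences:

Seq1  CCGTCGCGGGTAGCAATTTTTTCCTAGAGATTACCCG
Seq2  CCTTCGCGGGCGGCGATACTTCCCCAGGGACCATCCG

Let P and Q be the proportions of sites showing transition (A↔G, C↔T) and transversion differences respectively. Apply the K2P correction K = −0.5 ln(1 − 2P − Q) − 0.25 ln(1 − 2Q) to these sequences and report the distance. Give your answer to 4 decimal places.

0.4800

Mismatches occur at site 3 (G→T, transversion), site 11 (T→C, transition), site 12 (A→G, transition), site 15 (A→G, transition), site 18 (T→A, transversion), site 19 (T→C, transition), site 22 (T→C, transition), site 25 (T→C, transition), site 28 (A→G, transition), site 31 (T→C, transition), site 32 (T→C, transition), site 34 (C→T, transition).
Of the 12 differences, 10 transitions and 2 transversions over 37 sites: P = 10/37 = 0.270270, Q = 2/37 = 0.054054.
d = −0.5·ln(0.405406) − 0.25·ln(0.891892) = −0.5·(-0.902866) − 0.25·(-0.114410) = 0.4800.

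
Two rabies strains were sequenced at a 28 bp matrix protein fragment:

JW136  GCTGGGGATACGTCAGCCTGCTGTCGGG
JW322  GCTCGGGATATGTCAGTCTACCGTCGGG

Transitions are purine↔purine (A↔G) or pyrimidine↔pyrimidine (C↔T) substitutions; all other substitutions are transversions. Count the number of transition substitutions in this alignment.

Mismatches occur at site 4 (G/C, transversion), site 11 (C/T, transition), site 17 (C/T, transition), site 20 (G/A, transition), site 22 (T/C, transition).
Of the 5 differences, 4 transitions and 1 transversion, so the answer is 4.

4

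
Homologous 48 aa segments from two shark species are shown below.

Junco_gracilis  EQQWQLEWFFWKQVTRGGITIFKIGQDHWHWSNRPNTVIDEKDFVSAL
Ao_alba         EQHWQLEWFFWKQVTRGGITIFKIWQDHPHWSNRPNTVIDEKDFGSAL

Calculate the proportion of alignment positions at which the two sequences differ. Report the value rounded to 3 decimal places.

0.083

Differing sites — 3:Q/H; 25:G/W; 29:W/P; 45:V/G.
There are 4 differences over 48 sites, so p = 4/48 = 0.083.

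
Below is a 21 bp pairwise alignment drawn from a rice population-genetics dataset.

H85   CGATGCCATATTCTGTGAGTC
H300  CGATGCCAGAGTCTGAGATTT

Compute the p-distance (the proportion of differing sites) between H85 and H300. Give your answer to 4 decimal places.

0.2381

Differing sites — 9:T/G; 11:T/G; 16:T/A; 19:G/T; 21:C/T.
There are 5 differences over 21 sites, so p = 5/21 = 0.2381.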